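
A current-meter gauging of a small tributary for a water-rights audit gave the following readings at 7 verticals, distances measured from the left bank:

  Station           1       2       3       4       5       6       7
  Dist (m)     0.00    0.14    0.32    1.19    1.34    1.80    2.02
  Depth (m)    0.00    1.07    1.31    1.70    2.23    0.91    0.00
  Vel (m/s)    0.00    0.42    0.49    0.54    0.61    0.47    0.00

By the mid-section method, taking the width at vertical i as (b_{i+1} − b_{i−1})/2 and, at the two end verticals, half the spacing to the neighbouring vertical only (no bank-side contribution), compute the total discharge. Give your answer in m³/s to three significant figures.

w_2 = (0.32 − 0.00)/2 = 0.16 m; q_2 = 0.42 × 1.07 × 0.16 = 0.07190 m³/s
w_3 = (1.19 − 0.14)/2 = 0.525 m; q_3 = 0.49 × 1.31 × 0.525 = 0.3370 m³/s
w_4 = (1.34 − 0.32)/2 = 0.51 m; q_4 = 0.54 × 1.70 × 0.51 = 0.4682 m³/s
w_5 = (1.80 − 1.19)/2 = 0.305 m; q_5 = 0.61 × 2.23 × 0.305 = 0.4149 m³/s
w_6 = (2.02 − 1.34)/2 = 0.34 m; q_6 = 0.47 × 0.91 × 0.34 = 0.1454 m³/s
Stations 1, 7 contribute zero (depth or velocity is 0).
Q = Σ qᵢ = 1.437 m³/s

1.44 m³/s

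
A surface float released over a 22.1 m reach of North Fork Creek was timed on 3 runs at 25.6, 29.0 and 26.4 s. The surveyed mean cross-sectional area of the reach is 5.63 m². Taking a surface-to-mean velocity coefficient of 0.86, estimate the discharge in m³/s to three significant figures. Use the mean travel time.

3.96 m³/s

t̄ = (25.6 + 29.0 + 26.4) / 3 = 27 s
v_surface = L / t̄ = 22.1 / 27 = 0.8185 m/s
v_mean = 0.86 × 0.8185 = 0.7039 m/s
Q = A × v_mean = 5.63 × 0.7039 = 3.963 m³/s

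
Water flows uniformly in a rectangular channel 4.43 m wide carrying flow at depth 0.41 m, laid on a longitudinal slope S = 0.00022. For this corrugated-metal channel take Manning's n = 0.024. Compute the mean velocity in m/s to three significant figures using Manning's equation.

A = b·y = 4.43 × 0.41 = 1.816 m²
P = b + 2y = 4.43 + 2×0.41 = 5.250 m
R = A/P = 1.816/5.250 = 0.3460 m
Q = (1/n)·A·R^(2/3)·S^(1/2) = (1/0.024) × 1.816 × 0.3460^(2/3) × 0.00022^(1/2) = 0.5532 m³/s
V = Q/A = 0.5532/1.816 = 0.3046 m/s

0.305 m/s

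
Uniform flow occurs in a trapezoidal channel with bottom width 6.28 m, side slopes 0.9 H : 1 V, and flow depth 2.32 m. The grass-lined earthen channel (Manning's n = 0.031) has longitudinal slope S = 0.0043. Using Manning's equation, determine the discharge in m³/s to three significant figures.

55.0 m³/s

A = (b + z·y)·y = (6.28 + 0.9×2.32)×2.32 = 19.41 m²
P = b + 2y√(1+z²) = 6.28 + 2×2.32×√(1+0.9²) = 12.52 m
R = A/P = 19.41/12.52 = 1.550 m
Q = (1/n)·A·R^(2/3)·S^(1/2) = (1/0.031) × 19.41 × 1.550^(2/3) × 0.0043^(1/2) = 55.01 m³/s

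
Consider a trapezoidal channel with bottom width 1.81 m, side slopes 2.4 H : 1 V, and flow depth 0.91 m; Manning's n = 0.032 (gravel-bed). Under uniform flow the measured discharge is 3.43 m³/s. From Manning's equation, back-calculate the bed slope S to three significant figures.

0.00200

A = (b + z·y)·y = (1.81 + 2.4×0.91)×0.91 = 3.635 m²
P = b + 2y√(1+z²) = 1.81 + 2×0.91×√(1+2.4²) = 6.542 m
R = A/P = 3.635/6.542 = 0.5556 m
S = (Q·n / (1·A·R^(2/3)))² = (3.43×0.032 / (1×3.635×0.6758))² = 0.001997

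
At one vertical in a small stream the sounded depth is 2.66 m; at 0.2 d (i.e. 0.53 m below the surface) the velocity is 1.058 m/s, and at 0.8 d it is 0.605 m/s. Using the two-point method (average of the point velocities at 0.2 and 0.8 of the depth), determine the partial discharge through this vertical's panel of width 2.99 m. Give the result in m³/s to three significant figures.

6.61 m³/s

v̄ = (1.058 + 0.605) / 2 = 0.8315 m/s
q = v̄ × d × w = 0.8315 × 2.66 × 2.99 = 6.613 m³/s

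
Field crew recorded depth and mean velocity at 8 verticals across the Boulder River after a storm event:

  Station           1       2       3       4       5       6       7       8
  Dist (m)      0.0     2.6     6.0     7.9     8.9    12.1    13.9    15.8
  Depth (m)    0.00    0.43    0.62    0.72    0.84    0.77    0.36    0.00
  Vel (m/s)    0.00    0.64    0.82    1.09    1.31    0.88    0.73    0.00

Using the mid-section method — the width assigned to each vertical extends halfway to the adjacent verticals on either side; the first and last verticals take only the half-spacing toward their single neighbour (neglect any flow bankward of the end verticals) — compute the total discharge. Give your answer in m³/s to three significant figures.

w_2 = (6.0 − 0.0)/2 = 3 m; q_2 = 0.64 × 0.43 × 3 = 0.8256 m³/s
w_3 = (7.9 − 2.6)/2 = 2.65 m; q_3 = 0.82 × 0.62 × 2.65 = 1.347 m³/s
w_4 = (8.9 − 6.0)/2 = 1.45 m; q_4 = 1.09 × 0.72 × 1.45 = 1.138 m³/s
w_5 = (12.1 − 7.9)/2 = 2.1 m; q_5 = 1.31 × 0.84 × 2.1 = 2.311 m³/s
w_6 = (13.9 − 8.9)/2 = 2.5 m; q_6 = 0.88 × 0.77 × 2.5 = 1.694 m³/s
w_7 = (15.8 − 12.1)/2 = 1.85 m; q_7 = 0.73 × 0.36 × 1.85 = 0.4862 m³/s
Stations 1, 8 contribute zero (depth or velocity is 0).
Q = Σ qᵢ = 7.802 m³/s

7.80 m³/s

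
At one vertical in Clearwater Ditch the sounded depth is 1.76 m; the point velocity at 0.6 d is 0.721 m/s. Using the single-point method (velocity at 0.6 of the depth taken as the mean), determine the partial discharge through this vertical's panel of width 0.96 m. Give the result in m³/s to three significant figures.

1.22 m³/s

v̄ = v₀.₆ = 0.721 m/s
q = v̄ × d × w = 0.7210 × 1.76 × 0.96 = 1.218 m³/s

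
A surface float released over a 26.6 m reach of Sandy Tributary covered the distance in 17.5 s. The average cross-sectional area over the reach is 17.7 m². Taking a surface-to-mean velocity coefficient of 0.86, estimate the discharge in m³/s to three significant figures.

23.1 m³/s

v_surface = L / t̄ = 26.6 / 17.5 = 1.520 m/s
v_mean = 0.86 × 1.520 = 1.307 m/s
Q = A × v_mean = 17.7 × 1.307 = 23.14 m³/s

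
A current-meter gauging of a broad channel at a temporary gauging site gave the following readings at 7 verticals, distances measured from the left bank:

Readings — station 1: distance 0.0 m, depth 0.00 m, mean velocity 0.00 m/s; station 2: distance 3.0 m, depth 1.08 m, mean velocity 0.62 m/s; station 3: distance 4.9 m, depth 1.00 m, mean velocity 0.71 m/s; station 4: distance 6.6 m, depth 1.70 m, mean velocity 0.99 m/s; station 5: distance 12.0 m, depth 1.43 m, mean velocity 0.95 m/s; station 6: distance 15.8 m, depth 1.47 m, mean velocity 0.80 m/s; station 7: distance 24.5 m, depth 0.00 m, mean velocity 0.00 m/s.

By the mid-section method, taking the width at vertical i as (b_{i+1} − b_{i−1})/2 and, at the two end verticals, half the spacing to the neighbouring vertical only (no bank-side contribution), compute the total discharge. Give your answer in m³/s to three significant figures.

22.5 m³/s

w_2 = (4.9 − 0.0)/2 = 2.45 m; q_2 = 0.62 × 1.08 × 2.45 = 1.641 m³/s
w_3 = (6.6 − 3.0)/2 = 1.8 m; q_3 = 0.71 × 1.00 × 1.8 = 1.278 m³/s
w_4 = (12.0 − 4.9)/2 = 3.55 m; q_4 = 0.99 × 1.70 × 3.55 = 5.975 m³/s
w_5 = (15.8 − 6.6)/2 = 4.6 m; q_5 = 0.95 × 1.43 × 4.6 = 6.249 m³/s
w_6 = (24.5 − 12.0)/2 = 6.25 m; q_6 = 0.80 × 1.47 × 6.25 = 7.350 m³/s
Stations 1, 7 contribute zero (depth or velocity is 0).
Q = Σ qᵢ = 22.49 m³/s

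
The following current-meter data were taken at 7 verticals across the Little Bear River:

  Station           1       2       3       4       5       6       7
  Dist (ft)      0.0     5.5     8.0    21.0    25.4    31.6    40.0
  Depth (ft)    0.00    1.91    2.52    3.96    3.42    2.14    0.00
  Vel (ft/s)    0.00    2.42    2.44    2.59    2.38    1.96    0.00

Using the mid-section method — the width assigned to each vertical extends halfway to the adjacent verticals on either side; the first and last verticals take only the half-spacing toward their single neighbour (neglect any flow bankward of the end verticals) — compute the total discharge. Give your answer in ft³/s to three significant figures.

w_2 = (8.0 − 0.0)/2 = 4 ft; q_2 = 2.42 × 1.91 × 4 = 18.49 ft³/s
w_3 = (21.0 − 5.5)/2 = 7.75 ft; q_3 = 2.44 × 2.52 × 7.75 = 47.65 ft³/s
w_4 = (25.4 − 8.0)/2 = 8.7 ft; q_4 = 2.59 × 3.96 × 8.7 = 89.23 ft³/s
w_5 = (31.6 − 21.0)/2 = 5.3 ft; q_5 = 2.38 × 3.42 × 5.3 = 43.14 ft³/s
w_6 = (40.0 − 25.4)/2 = 7.3 ft; q_6 = 1.96 × 2.14 × 7.3 = 30.62 ft³/s
Stations 1, 7 contribute zero (depth or velocity is 0).
Q = Σ qᵢ = 229.1 ft³/s

229 ft³/s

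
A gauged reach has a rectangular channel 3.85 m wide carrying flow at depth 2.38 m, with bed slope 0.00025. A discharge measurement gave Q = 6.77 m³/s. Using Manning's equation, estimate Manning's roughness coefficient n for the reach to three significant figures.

0.0223

A = b·y = 3.85 × 2.38 = 9.163 m²
P = b + 2y = 3.85 + 2×2.38 = 8.610 m
R = A/P = 9.163/8.610 = 1.064 m
n = (1/Q)·A·R^(2/3)·S^(1/2) = (1/6.77) × 9.163 × 1.042 × 0.01581 = 0.02231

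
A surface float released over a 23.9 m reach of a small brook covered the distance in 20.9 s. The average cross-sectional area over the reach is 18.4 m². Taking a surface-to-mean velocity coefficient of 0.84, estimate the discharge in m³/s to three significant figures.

v_surface = L / t̄ = 23.9 / 20.9 = 1.144 m/s
v_mean = 0.84 × 1.144 = 0.9606 m/s
Q = A × v_mean = 18.4 × 0.9606 = 17.67 m³/s

17.7 m³/s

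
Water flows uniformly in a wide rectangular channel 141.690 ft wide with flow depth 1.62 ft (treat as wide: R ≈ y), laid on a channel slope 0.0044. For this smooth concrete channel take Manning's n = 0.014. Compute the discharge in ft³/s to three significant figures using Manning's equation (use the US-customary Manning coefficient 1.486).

A = b·y = 141.690 × 1.62 = 229.5 ft²
Wide channel: R ≈ y = 1.62 ft
Q = (1.486/n)·A·R^(2/3)·S^(1/2) = (1.486/0.014) × 229.5 × 1.620^(2/3) × 0.0044^(1/2) = 2229 ft³/s

2230 ft³/s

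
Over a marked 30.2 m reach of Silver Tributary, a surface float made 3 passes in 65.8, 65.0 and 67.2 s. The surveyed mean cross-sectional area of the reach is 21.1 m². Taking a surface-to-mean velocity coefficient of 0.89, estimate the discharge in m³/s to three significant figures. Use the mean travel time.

8.59 m³/s

t̄ = (65.8 + 65.0 + 67.2) / 3 = 66 s
v_surface = L / t̄ = 30.2 / 66 = 0.4576 m/s
v_mean = 0.89 × 0.4576 = 0.4072 m/s
Q = A × v_mean = 21.1 × 0.4072 = 8.593 m³/s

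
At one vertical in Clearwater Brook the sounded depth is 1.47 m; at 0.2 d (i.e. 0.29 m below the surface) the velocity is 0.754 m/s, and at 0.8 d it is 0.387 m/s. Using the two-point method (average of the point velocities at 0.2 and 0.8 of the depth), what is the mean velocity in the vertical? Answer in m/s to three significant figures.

v̄ = (0.754 + 0.387) / 2 = 0.5705 m/s

0.571 m/s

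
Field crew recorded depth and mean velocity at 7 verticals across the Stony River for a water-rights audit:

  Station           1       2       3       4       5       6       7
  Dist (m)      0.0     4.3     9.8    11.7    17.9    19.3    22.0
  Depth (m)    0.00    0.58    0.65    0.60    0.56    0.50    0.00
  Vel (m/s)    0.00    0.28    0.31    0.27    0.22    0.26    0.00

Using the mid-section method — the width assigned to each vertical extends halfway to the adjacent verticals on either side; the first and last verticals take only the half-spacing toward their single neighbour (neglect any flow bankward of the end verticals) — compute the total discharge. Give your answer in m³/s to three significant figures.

w_2 = (9.8 − 0.0)/2 = 4.9 m; q_2 = 0.28 × 0.58 × 4.9 = 0.7958 m³/s
w_3 = (11.7 − 4.3)/2 = 3.7 m; q_3 = 0.31 × 0.65 × 3.7 = 0.7456 m³/s
w_4 = (17.9 − 9.8)/2 = 4.05 m; q_4 = 0.27 × 0.60 × 4.05 = 0.6561 m³/s
w_5 = (19.3 − 11.7)/2 = 3.8 m; q_5 = 0.22 × 0.56 × 3.8 = 0.4682 m³/s
w_6 = (22.0 − 17.9)/2 = 2.05 m; q_6 = 0.26 × 0.50 × 2.05 = 0.2665 m³/s
Stations 1, 7 contribute zero (depth or velocity is 0).
Q = Σ qᵢ = 2.932 m³/s

2.93 m³/s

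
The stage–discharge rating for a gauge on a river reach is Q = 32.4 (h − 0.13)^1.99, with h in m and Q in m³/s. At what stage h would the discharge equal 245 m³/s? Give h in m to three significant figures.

h − h₀ = (Q/C)^(1/b) = (245/32.4)^(1/1.99) = 2.764 m
h = 0.13 + 2.764 = 2.894 m

2.89 m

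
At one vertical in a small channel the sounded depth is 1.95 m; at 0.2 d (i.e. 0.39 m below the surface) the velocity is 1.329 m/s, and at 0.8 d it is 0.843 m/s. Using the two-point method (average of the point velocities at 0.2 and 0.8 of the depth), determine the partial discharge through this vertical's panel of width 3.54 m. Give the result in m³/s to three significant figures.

7.50 m³/s

v̄ = (1.329 + 0.843) / 2 = 1.086 m/s
q = v̄ × d × w = 1.086 × 1.95 × 3.54 = 7.497 m³/s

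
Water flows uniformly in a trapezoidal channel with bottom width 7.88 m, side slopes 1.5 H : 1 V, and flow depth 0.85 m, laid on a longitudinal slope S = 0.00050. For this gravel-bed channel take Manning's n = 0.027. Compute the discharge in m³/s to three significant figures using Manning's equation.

A = (b + z·y)·y = (7.88 + 1.5×0.85)×0.85 = 7.782 m²
P = b + 2y√(1+z²) = 7.88 + 2×0.85×√(1+1.5²) = 10.94 m
R = A/P = 7.782/10.94 = 0.7110 m
Q = (1/n)·A·R^(2/3)·S^(1/2) = (1/0.027) × 7.782 × 0.7110^(2/3) × 0.00050^(1/2) = 5.134 m³/s

5.13 m³/s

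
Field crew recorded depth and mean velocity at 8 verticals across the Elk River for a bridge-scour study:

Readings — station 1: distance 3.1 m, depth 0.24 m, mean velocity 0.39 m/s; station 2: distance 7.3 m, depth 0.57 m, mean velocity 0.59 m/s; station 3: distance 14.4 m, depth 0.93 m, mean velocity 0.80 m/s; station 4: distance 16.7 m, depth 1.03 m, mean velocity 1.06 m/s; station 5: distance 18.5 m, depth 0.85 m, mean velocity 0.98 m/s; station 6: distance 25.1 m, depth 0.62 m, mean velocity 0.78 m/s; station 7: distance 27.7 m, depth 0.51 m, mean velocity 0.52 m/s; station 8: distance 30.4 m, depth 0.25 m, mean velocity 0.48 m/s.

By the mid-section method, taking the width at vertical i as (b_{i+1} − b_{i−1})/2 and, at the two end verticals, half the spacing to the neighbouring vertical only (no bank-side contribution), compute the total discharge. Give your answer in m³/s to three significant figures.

w_1 = (7.3 − 3.1)/2 = 2.1 m; q_1 = 0.39 × 0.24 × 2.1 = 0.1966 m³/s
w_2 = (14.4 − 3.1)/2 = 5.65 m; q_2 = 0.59 × 0.57 × 5.65 = 1.900 m³/s
w_3 = (16.7 − 7.3)/2 = 4.7 m; q_3 = 0.80 × 0.93 × 4.7 = 3.497 m³/s
w_4 = (18.5 − 14.4)/2 = 2.05 m; q_4 = 1.06 × 1.03 × 2.05 = 2.238 m³/s
w_5 = (25.1 − 16.7)/2 = 4.2 m; q_5 = 0.98 × 0.85 × 4.2 = 3.499 m³/s
w_6 = (27.7 − 18.5)/2 = 4.6 m; q_6 = 0.78 × 0.62 × 4.6 = 2.225 m³/s
w_7 = (30.4 − 25.1)/2 = 2.65 m; q_7 = 0.52 × 0.51 × 2.65 = 0.7028 m³/s
w_8 = (30.4 − 27.7)/2 = 1.35 m; q_8 = 0.48 × 0.25 × 1.35 = 0.1620 m³/s
Q = Σ qᵢ = 14.42 m³/s

14.4 m³/s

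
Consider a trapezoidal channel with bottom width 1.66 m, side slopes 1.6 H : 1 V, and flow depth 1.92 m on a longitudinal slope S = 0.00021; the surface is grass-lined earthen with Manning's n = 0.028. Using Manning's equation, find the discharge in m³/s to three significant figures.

4.77 m³/s

A = (b + z·y)·y = (1.66 + 1.6×1.92)×1.92 = 9.085 m²
P = b + 2y√(1+z²) = 1.66 + 2×1.92×√(1+1.6²) = 8.905 m
R = A/P = 9.085/8.905 = 1.020 m
Q = (1/n)·A·R^(2/3)·S^(1/2) = (1/0.028) × 9.085 × 1.020^(2/3) × 0.00021^(1/2) = 4.765 m³/s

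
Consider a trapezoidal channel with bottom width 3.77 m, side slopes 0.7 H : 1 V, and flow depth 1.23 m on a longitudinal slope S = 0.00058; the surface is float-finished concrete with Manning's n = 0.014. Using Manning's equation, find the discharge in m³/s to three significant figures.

8.73 m³/s

A = (b + z·y)·y = (3.77 + 0.7×1.23)×1.23 = 5.696 m²
P = b + 2y√(1+z²) = 3.77 + 2×1.23×√(1+0.7²) = 6.773 m
R = A/P = 5.696/6.773 = 0.8410 m
Q = (1/n)·A·R^(2/3)·S^(1/2) = (1/0.014) × 5.696 × 0.8410^(2/3) × 0.00058^(1/2) = 8.731 m³/s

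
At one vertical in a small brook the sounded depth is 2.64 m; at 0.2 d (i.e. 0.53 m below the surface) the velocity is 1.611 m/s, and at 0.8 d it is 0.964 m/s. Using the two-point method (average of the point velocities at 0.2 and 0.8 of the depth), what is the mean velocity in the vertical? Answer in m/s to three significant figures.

v̄ = (1.611 + 0.964) / 2 = 1.288 m/s

1.29 m/s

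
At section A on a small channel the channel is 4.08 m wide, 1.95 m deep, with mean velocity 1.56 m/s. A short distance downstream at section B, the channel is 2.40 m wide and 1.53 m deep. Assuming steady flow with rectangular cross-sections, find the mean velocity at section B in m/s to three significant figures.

Q = A₁V₁ = (4.08×1.95) × 1.56 = 12.41 m³/s
A₂ = 2.40 × 1.53 = 3.672 m²
V₂ = Q/A₂ = 12.41/3.672 = 3.380 m/s

3.38 m/s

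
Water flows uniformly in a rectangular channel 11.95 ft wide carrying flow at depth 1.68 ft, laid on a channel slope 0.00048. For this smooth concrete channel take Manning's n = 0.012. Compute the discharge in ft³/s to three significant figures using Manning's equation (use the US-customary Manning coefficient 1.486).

A = b·y = 11.95 × 1.68 = 20.08 ft²
P = b + 2y = 11.95 + 2×1.68 = 15.31 ft
R = A/P = 20.08/15.31 = 1.311 ft
Q = (1.486/n)·A·R^(2/3)·S^(1/2) = (1.486/0.012) × 20.08 × 1.311^(2/3) × 0.00048^(1/2) = 65.25 ft³/s

65.3 ft³/s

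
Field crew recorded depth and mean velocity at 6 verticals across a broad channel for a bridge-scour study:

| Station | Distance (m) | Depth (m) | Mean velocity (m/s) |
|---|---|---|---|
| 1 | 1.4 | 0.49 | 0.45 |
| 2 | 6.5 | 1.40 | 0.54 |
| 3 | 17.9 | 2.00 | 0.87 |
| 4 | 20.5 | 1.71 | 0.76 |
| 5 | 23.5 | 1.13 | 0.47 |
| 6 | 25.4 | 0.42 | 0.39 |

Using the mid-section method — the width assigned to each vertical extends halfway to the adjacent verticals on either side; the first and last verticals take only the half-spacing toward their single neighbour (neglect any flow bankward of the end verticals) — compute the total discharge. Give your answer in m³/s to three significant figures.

w_1 = (6.5 − 1.4)/2 = 2.55 m; q_1 = 0.45 × 0.49 × 2.55 = 0.5623 m³/s
w_2 = (17.9 − 1.4)/2 = 8.25 m; q_2 = 0.54 × 1.40 × 8.25 = 6.237 m³/s
w_3 = (20.5 − 6.5)/2 = 7 m; q_3 = 0.87 × 2.00 × 7 = 12.18 m³/s
w_4 = (23.5 − 17.9)/2 = 2.8 m; q_4 = 0.76 × 1.71 × 2.8 = 3.639 m³/s
w_5 = (25.4 − 20.5)/2 = 2.45 m; q_5 = 0.47 × 1.13 × 2.45 = 1.301 m³/s
w_6 = (25.4 − 23.5)/2 = 0.95 m; q_6 = 0.39 × 0.42 × 0.95 = 0.1556 m³/s
Q = Σ qᵢ = 24.07 m³/s

24.1 m³/s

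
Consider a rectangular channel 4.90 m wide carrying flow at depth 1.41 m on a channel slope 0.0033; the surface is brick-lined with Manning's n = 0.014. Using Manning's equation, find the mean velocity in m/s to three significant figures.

3.81 m/s

A = b·y = 4.90 × 1.41 = 6.909 m²
P = b + 2y = 4.90 + 2×1.41 = 7.720 m
R = A/P = 6.909/7.720 = 0.8949 m
Q = (1/n)·A·R^(2/3)·S^(1/2) = (1/0.014) × 6.909 × 0.8949^(2/3) × 0.0033^(1/2) = 26.33 m³/s
V = Q/A = 26.33/6.909 = 3.811 m/s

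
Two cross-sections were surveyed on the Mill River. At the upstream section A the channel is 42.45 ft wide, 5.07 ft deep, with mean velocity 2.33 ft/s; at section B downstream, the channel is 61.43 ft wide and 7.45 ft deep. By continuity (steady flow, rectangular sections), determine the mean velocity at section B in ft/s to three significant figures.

1.10 ft/s

Q = A₁V₁ = (42.45×5.07) × 2.33 = 501.5 ft³/s
A₂ = 61.43 × 7.45 = 457.7 ft²
V₂ = Q/A₂ = 501.5/457.7 = 1.096 ft/s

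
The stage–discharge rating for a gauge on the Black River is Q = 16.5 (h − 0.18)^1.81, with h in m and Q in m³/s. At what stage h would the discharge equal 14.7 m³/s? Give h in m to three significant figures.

h − h₀ = (Q/C)^(1/b) = (14.7/16.5)^(1/1.81) = 0.9382 m
h = 0.18 + 0.9382 = 1.118 m

1.12 m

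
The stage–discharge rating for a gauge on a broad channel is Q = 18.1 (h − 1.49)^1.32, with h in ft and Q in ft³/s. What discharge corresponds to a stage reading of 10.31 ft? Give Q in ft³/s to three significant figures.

Q = 18.1 × (10.31 − 1.49)^1.32 = 18.1 × 8.82^1.32 = 320.4 ft³/s

320 ft³/s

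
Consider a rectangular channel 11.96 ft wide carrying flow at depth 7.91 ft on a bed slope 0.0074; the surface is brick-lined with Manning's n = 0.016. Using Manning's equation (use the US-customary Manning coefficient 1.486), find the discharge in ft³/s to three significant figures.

A = b·y = 11.96 × 7.91 = 94.60 ft²
P = b + 2y = 11.96 + 2×7.91 = 27.78 ft
R = A/P = 94.60/27.78 = 3.405 ft
Q = (1.486/n)·A·R^(2/3)·S^(1/2) = (1.486/0.016) × 94.60 × 3.405^(2/3) × 0.0074^(1/2) = 1711 ft³/s

1710 ft³/s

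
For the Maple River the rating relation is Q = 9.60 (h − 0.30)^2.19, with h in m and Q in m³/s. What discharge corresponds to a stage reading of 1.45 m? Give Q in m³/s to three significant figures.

13.0 m³/s

Q = 9.60 × (1.45 − 0.30)^2.19 = 9.60 × 1.15^2.19 = 13.04 m³/s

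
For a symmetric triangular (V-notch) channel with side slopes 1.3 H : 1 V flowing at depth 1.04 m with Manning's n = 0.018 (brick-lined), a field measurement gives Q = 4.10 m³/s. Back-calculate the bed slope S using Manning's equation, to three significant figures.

A = z·y² = 1.3×1.04² = 1.406 m²
P = 2y√(1+z²) = 2×1.04×√(1+1.3²) = 3.411 m
R = A/P = 1.406/3.411 = 0.4122 m
S = (Q·n / (1·A·R^(2/3)))² = (4.10×0.018 / (1×1.406×0.5538))² = 0.008981

0.00898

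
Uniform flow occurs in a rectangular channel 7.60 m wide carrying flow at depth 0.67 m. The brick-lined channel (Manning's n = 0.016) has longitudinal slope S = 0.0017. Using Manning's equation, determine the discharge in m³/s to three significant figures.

9.02 m³/s

A = b·y = 7.60 × 0.67 = 5.092 m²
P = b + 2y = 7.60 + 2×0.67 = 8.940 m
R = A/P = 5.092/8.940 = 0.5696 m
Q = (1/n)·A·R^(2/3)·S^(1/2) = (1/0.016) × 5.092 × 0.5696^(2/3) × 0.0017^(1/2) = 9.016 m³/s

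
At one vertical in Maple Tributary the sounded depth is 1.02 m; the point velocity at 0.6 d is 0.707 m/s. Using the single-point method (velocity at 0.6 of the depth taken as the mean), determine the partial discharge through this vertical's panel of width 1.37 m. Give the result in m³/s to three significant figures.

0.988 m³/s

v̄ = v₀.₆ = 0.707 m/s
q = v̄ × d × w = 0.7070 × 1.02 × 1.37 = 0.9880 m³/s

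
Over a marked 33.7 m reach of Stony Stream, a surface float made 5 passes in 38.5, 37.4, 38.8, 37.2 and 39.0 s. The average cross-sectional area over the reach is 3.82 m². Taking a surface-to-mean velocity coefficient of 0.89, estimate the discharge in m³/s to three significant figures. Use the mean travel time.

3.00 m³/s

t̄ = (38.5 + 37.4 + 38.8 + 37.2 + 39.0) / 5 = 38.18 s
v_surface = L / t̄ = 33.7 / 38.18 = 0.8827 m/s
v_mean = 0.89 × 0.8827 = 0.7856 m/s
Q = A × v_mean = 3.82 × 0.7856 = 3.001 m³/s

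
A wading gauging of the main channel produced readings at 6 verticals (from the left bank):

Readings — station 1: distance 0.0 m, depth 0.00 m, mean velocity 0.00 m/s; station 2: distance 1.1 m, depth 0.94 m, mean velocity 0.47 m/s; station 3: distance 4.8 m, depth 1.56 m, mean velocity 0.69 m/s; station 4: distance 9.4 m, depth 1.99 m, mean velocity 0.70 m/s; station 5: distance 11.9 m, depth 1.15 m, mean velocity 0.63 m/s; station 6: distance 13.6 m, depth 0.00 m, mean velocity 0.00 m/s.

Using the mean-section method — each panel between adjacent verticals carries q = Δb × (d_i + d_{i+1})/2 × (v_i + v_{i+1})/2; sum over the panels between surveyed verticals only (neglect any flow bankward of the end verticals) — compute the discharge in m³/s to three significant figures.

11.4 m³/s

Panel 1-2: Δb = 1.1 m, d̄ = (0.00+0.94)/2 = 0.47, v̄ = (0.00+0.47)/2 = 0.235 → q = 1.1×0.47×0.235 = 0.1215 m³/s
Panel 2-3: Δb = 3.7 m, d̄ = (0.94+1.56)/2 = 1.25, v̄ = (0.47+0.69)/2 = 0.58 → q = 3.7×1.25×0.58 = 2.683 m³/s
Panel 3-4: Δb = 4.6 m, d̄ = (1.56+1.99)/2 = 1.775, v̄ = (0.69+0.70)/2 = 0.695 → q = 4.6×1.775×0.695 = 5.675 m³/s
Panel 4-5: Δb = 2.5 m, d̄ = (1.99+1.15)/2 = 1.57, v̄ = (0.70+0.63)/2 = 0.665 → q = 2.5×1.57×0.665 = 2.610 m³/s
Panel 5-6: Δb = 1.7 m, d̄ = (1.15+0.00)/2 = 0.575, v̄ = (0.63+0.00)/2 = 0.315 → q = 1.7×0.575×0.315 = 0.3079 m³/s
Q = Σ q = 11.40 m³/s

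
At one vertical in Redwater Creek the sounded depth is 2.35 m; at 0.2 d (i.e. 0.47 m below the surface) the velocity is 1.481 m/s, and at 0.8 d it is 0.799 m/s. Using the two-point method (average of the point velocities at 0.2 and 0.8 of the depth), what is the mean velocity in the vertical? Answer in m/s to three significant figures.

1.14 m/s

v̄ = (1.481 + 0.799) / 2 = 1.140 m/s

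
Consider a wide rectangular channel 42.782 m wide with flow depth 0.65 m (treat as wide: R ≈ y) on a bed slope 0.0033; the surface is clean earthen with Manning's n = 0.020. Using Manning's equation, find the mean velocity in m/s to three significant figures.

2.16 m/s

A = b·y = 42.782 × 0.65 = 27.81 m²
Wide channel: R ≈ y = 0.65 m
Q = (1/n)·A·R^(2/3)·S^(1/2) = (1/0.020) × 27.81 × 0.6500^(2/3) × 0.0033^(1/2) = 59.93 m³/s
V = Q/A = 59.93/27.81 = 2.155 m/s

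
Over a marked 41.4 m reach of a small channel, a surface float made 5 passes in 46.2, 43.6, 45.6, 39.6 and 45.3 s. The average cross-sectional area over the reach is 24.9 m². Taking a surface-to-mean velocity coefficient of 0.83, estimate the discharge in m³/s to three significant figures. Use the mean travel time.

19.4 m³/s

t̄ = (46.2 + 43.6 + 45.6 + 39.6 + 45.3) / 5 = 44.06 s
v_surface = L / t̄ = 41.4 / 44.06 = 0.9396 m/s
v_mean = 0.83 × 0.9396 = 0.7799 m/s
Q = A × v_mean = 24.9 × 0.7799 = 19.42 m³/s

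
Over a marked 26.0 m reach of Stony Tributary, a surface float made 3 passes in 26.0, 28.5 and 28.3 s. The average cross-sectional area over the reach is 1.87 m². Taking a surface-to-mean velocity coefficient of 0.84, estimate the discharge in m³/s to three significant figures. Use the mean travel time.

t̄ = (26.0 + 28.5 + 28.3) / 3 = 27.6 s
v_surface = L / t̄ = 26.0 / 27.6 = 0.9420 m/s
v_mean = 0.84 × 0.9420 = 0.7913 m/s
Q = A × v_mean = 1.87 × 0.7913 = 1.480 m³/s

1.48 m³/s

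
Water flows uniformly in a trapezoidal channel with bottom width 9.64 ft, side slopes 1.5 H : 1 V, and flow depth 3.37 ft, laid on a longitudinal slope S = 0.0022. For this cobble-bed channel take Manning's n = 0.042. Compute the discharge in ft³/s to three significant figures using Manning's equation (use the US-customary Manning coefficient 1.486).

142 ft³/s

A = (b + z·y)·y = (9.64 + 1.5×3.37)×3.37 = 49.52 ft²
P = b + 2y√(1+z²) = 9.64 + 2×3.37×√(1+1.5²) = 21.79 ft
R = A/P = 49.52/21.79 = 2.273 ft
Q = (1.486/n)·A·R^(2/3)·S^(1/2) = (1.486/0.042) × 49.52 × 2.273^(2/3) × 0.0022^(1/2) = 142.1 ft³/s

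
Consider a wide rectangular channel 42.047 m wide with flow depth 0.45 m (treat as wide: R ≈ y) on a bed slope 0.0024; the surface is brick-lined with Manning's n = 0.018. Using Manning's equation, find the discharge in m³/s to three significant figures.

30.2 m³/s

A = b·y = 42.047 × 0.45 = 18.92 m²
Wide channel: R ≈ y = 0.45 m
Q = (1/n)·A·R^(2/3)·S^(1/2) = (1/0.018) × 18.92 × 0.4500^(2/3) × 0.0024^(1/2) = 30.24 m³/s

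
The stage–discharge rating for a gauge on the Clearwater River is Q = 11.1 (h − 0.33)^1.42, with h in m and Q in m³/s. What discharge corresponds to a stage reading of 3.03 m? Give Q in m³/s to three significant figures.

45.5 m³/s

Q = 11.1 × (3.03 − 0.33)^1.42 = 11.1 × 2.7^1.42 = 45.48 m³/s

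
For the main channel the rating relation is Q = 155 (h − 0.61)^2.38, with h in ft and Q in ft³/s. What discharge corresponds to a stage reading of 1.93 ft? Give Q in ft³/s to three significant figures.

300 ft³/s

Q = 155 × (1.93 − 0.61)^2.38 = 155 × 1.32^2.38 = 300.1 ft³/s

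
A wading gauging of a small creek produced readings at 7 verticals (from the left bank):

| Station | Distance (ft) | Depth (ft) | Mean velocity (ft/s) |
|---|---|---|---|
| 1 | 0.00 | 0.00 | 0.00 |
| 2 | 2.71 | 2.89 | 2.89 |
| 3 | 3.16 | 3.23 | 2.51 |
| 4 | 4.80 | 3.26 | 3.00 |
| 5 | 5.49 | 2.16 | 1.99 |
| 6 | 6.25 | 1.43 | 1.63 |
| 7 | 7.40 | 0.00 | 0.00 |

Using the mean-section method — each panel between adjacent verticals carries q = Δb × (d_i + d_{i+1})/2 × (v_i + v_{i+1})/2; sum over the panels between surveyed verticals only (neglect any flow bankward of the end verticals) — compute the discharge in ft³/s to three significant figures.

31.8 ft³/s

Panel 1-2: Δb = 2.71 ft, d̄ = (0.00+2.89)/2 = 1.445, v̄ = (0.00+2.89)/2 = 1.445 → q = 2.71×1.445×1.445 = 5.659 ft³/s
Panel 2-3: Δb = 0.45 ft, d̄ = (2.89+3.23)/2 = 3.06, v̄ = (2.89+2.51)/2 = 2.7 → q = 0.45×3.06×2.7 = 3.718 ft³/s
Panel 3-4: Δb = 1.64 ft, d̄ = (3.23+3.26)/2 = 3.245, v̄ = (2.51+3.00)/2 = 2.755 → q = 1.64×3.245×2.755 = 14.66 ft³/s
Panel 4-5: Δb = 0.69 ft, d̄ = (3.26+2.16)/2 = 2.71, v̄ = (3.00+1.99)/2 = 2.495 → q = 0.69×2.71×2.495 = 4.665 ft³/s
Panel 5-6: Δb = 0.76 ft, d̄ = (2.16+1.43)/2 = 1.795, v̄ = (1.99+1.63)/2 = 1.81 → q = 0.76×1.795×1.81 = 2.469 ft³/s
Panel 6-7: Δb = 1.15 ft, d̄ = (1.43+0.00)/2 = 0.715, v̄ = (1.63+0.00)/2 = 0.815 → q = 1.15×0.715×0.815 = 0.6701 ft³/s
Q = Σ q = 31.84 ft³/s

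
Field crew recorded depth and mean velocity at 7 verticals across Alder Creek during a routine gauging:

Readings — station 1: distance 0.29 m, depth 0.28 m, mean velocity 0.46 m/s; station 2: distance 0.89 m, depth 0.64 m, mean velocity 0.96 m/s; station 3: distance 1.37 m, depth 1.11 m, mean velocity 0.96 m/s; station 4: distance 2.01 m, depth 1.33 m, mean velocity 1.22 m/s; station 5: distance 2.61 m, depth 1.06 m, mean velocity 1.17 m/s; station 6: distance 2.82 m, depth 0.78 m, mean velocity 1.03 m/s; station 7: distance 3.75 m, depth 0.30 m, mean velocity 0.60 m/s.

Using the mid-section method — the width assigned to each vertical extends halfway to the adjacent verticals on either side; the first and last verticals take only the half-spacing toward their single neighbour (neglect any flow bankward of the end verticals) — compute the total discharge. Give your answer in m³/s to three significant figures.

3.02 m³/s

w_1 = (0.89 − 0.29)/2 = 0.3 m; q_1 = 0.46 × 0.28 × 0.3 = 0.03864 m³/s
w_2 = (1.37 − 0.29)/2 = 0.54 m; q_2 = 0.96 × 0.64 × 0.54 = 0.3318 m³/s
w_3 = (2.01 − 0.89)/2 = 0.56 m; q_3 = 0.96 × 1.11 × 0.56 = 0.5967 m³/s
w_4 = (2.61 − 1.37)/2 = 0.62 m; q_4 = 1.22 × 1.33 × 0.62 = 1.006 m³/s
w_5 = (2.82 − 2.01)/2 = 0.405 m; q_5 = 1.17 × 1.06 × 0.405 = 0.5023 m³/s
w_6 = (3.75 − 2.61)/2 = 0.57 m; q_6 = 1.03 × 0.78 × 0.57 = 0.4579 m³/s
w_7 = (3.75 − 2.82)/2 = 0.465 m; q_7 = 0.60 × 0.30 × 0.465 = 0.08370 m³/s
Q = Σ qᵢ = 3.017 m³/s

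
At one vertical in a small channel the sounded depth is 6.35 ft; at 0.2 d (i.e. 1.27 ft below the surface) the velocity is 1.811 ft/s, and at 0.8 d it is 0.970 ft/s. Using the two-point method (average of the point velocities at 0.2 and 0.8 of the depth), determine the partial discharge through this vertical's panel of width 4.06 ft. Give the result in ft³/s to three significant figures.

v̄ = (1.811 + 0.970) / 2 = 1.391 ft/s
q = v̄ × d × w = 1.391 × 6.35 × 4.06 = 35.85 ft³/s

35.8 ft³/s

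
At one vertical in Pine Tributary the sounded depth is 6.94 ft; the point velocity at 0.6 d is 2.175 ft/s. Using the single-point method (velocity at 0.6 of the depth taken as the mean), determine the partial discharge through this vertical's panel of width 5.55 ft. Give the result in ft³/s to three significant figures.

v̄ = v₀.₆ = 2.175 ft/s
q = v̄ × d × w = 2.175 × 6.94 × 5.55 = 83.77 ft³/s

83.8 ft³/s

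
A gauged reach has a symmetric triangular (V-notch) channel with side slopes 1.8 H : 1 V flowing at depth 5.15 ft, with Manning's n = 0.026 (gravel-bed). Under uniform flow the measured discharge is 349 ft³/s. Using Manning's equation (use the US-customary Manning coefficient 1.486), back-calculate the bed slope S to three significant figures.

A = z·y² = 1.8×5.15² = 47.74 ft²
P = 2y√(1+z²) = 2×5.15×√(1+1.8²) = 21.21 ft
R = A/P = 47.74/21.21 = 2.251 ft
S = (Q·n / (1.486·A·R^(2/3)))² = (349×0.026 / (1.486×47.74×1.718))² = 0.005546

0.00555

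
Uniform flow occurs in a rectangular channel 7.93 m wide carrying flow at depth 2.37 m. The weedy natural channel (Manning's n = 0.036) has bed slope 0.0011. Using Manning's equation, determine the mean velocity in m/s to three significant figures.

A = b·y = 7.93 × 2.37 = 18.79 m²
P = b + 2y = 7.93 + 2×2.37 = 12.67 m
R = A/P = 18.79/12.67 = 1.483 m
Q = (1/n)·A·R^(2/3)·S^(1/2) = (1/0.036) × 18.79 × 1.483^(2/3) × 0.0011^(1/2) = 22.52 m³/s
V = Q/A = 22.52/18.79 = 1.198 m/s

1.20 m/s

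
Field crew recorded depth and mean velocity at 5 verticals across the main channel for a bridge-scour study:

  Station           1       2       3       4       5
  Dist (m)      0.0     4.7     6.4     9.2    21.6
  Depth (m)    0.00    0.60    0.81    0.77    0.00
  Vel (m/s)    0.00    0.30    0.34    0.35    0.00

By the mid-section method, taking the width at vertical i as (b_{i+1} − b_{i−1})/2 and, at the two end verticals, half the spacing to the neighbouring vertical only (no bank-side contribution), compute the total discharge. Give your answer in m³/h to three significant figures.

11700 m³/h

w_2 = (6.4 − 0.0)/2 = 3.2 m; q_2 = 0.30 × 0.60 × 3.2 = 0.5760 m³/s
w_3 = (9.2 − 4.7)/2 = 2.25 m; q_3 = 0.34 × 0.81 × 2.25 = 0.6197 m³/s
w_4 = (21.6 − 6.4)/2 = 7.6 m; q_4 = 0.35 × 0.77 × 7.6 = 2.048 m³/s
Stations 1, 5 contribute zero (depth or velocity is 0).
Q = Σ qᵢ = 3.244 m³/s
= 3.244 × 3600 = 11680 m³/h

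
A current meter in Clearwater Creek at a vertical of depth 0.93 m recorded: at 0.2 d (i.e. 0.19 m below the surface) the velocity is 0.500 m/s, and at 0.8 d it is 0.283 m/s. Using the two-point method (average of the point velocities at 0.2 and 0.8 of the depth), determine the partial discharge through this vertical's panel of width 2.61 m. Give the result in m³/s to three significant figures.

v̄ = (0.500 + 0.283) / 2 = 0.3915 m/s
q = v̄ × d × w = 0.3915 × 0.93 × 2.61 = 0.9503 m³/s

0.950 m³/s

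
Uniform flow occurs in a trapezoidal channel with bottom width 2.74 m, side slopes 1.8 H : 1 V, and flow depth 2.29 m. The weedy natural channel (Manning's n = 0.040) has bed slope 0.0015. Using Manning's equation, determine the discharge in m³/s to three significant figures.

A = (b + z·y)·y = (2.74 + 1.8×2.29)×2.29 = 15.71 m²
P = b + 2y√(1+z²) = 2.74 + 2×2.29×√(1+1.8²) = 12.17 m
R = A/P = 15.71/12.17 = 1.291 m
Q = (1/n)·A·R^(2/3)·S^(1/2) = (1/0.040) × 15.71 × 1.291^(2/3) × 0.0015^(1/2) = 18.04 m³/s

18.0 m³/s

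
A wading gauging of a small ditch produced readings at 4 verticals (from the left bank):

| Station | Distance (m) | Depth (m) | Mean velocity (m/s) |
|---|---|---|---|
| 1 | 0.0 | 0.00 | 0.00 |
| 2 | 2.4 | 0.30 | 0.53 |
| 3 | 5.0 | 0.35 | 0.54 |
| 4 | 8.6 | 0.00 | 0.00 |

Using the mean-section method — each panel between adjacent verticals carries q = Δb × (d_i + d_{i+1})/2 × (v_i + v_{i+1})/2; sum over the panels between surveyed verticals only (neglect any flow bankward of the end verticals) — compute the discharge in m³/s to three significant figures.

Panel 1-2: Δb = 2.4 m, d̄ = (0.00+0.30)/2 = 0.15, v̄ = (0.00+0.53)/2 = 0.265 → q = 2.4×0.15×0.265 = 0.09540 m³/s
Panel 2-3: Δb = 2.6 m, d̄ = (0.30+0.35)/2 = 0.325, v̄ = (0.53+0.54)/2 = 0.535 → q = 2.6×0.325×0.535 = 0.4521 m³/s
Panel 3-4: Δb = 3.6 m, d̄ = (0.35+0.00)/2 = 0.175, v̄ = (0.54+0.00)/2 = 0.27 → q = 3.6×0.175×0.27 = 0.1701 m³/s
Q = Σ q = 0.7176 m³/s

0.718 m³/s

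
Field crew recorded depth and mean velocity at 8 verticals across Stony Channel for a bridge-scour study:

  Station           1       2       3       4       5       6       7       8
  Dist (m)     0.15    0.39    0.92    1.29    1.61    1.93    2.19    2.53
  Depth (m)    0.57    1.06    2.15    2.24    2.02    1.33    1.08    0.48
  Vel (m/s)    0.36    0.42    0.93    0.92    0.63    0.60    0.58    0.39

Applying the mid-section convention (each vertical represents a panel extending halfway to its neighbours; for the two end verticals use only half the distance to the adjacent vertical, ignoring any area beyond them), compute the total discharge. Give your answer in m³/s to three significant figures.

2.67 m³/s

w_1 = (0.39 − 0.15)/2 = 0.12 m; q_1 = 0.36 × 0.57 × 0.12 = 0.02462 m³/s
w_2 = (0.92 − 0.15)/2 = 0.385 m; q_2 = 0.42 × 1.06 × 0.385 = 0.1714 m³/s
w_3 = (1.29 − 0.39)/2 = 0.45 m; q_3 = 0.93 × 2.15 × 0.45 = 0.8998 m³/s
w_4 = (1.61 − 0.92)/2 = 0.345 m; q_4 = 0.92 × 2.24 × 0.345 = 0.7110 m³/s
w_5 = (1.93 − 1.29)/2 = 0.32 m; q_5 = 0.63 × 2.02 × 0.32 = 0.4072 m³/s
w_6 = (2.19 − 1.61)/2 = 0.29 m; q_6 = 0.60 × 1.33 × 0.29 = 0.2314 m³/s
w_7 = (2.53 − 1.93)/2 = 0.3 m; q_7 = 0.58 × 1.08 × 0.3 = 0.1879 m³/s
w_8 = (2.53 − 2.19)/2 = 0.17 m; q_8 = 0.39 × 0.48 × 0.17 = 0.03182 m³/s
Q = Σ qᵢ = 2.665 m³/s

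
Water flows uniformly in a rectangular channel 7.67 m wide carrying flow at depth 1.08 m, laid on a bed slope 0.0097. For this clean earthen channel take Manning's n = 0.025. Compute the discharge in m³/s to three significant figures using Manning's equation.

29.1 m³/s

A = b·y = 7.67 × 1.08 = 8.284 m²
P = b + 2y = 7.67 + 2×1.08 = 9.830 m
R = A/P = 8.284/9.830 = 0.8427 m
Q = (1/n)·A·R^(2/3)·S^(1/2) = (1/0.025) × 8.284 × 0.8427^(2/3) × 0.0097^(1/2) = 29.11 m³/s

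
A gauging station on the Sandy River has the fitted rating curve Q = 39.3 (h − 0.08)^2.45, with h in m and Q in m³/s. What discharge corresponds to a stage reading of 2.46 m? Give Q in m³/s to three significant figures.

Q = 39.3 × (2.46 − 0.08)^2.45 = 39.3 × 2.38^2.45 = 328.9 m³/s

329 m³/s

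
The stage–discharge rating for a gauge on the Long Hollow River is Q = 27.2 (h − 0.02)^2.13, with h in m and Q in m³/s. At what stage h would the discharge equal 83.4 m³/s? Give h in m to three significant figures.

1.71 m

h − h₀ = (Q/C)^(1/b) = (83.4/27.2)^(1/2.13) = 1.692 m
h = 0.02 + 1.692 = 1.712 m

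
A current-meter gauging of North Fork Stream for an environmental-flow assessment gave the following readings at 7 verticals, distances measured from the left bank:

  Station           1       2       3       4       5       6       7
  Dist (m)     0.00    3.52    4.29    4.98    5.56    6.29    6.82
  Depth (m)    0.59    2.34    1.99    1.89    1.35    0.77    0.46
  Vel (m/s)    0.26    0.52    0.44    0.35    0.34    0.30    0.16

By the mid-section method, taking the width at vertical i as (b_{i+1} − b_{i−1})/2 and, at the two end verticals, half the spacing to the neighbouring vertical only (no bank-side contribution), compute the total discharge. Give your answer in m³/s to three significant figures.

4.40 m³/s

w_1 = (3.52 − 0.00)/2 = 1.76 m; q_1 = 0.26 × 0.59 × 1.76 = 0.2700 m³/s
w_2 = (4.29 − 0.00)/2 = 2.145 m; q_2 = 0.52 × 2.34 × 2.145 = 2.610 m³/s
w_3 = (4.98 − 3.52)/2 = 0.73 m; q_3 = 0.44 × 1.99 × 0.73 = 0.6392 m³/s
w_4 = (5.56 − 4.29)/2 = 0.635 m; q_4 = 0.35 × 1.89 × 0.635 = 0.4201 m³/s
w_5 = (6.29 − 4.98)/2 = 0.655 m; q_5 = 0.34 × 1.35 × 0.655 = 0.3006 m³/s
w_6 = (6.82 − 5.56)/2 = 0.63 m; q_6 = 0.30 × 0.77 × 0.63 = 0.1455 m³/s
w_7 = (6.82 − 6.29)/2 = 0.265 m; q_7 = 0.16 × 0.46 × 0.265 = 0.01950 m³/s
Q = Σ qᵢ = 4.405 m³/s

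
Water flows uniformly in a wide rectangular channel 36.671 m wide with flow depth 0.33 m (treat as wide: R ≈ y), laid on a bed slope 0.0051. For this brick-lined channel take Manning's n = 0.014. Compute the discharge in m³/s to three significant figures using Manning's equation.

A = b·y = 36.671 × 0.33 = 12.10 m²
Wide channel: R ≈ y = 0.33 m
Q = (1/n)·A·R^(2/3)·S^(1/2) = (1/0.014) × 12.10 × 0.3300^(2/3) × 0.0051^(1/2) = 29.48 m³/s

29.5 m³/s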